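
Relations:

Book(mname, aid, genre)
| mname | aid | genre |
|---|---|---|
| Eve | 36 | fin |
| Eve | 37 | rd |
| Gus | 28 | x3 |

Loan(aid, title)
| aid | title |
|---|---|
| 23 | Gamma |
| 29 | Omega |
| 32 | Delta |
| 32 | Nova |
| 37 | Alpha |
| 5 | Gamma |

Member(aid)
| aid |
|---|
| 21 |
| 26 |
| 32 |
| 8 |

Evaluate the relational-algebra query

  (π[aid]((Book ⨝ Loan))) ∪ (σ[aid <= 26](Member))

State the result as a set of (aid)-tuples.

Natural join on aid: {(Eve, 37, rd, Alpha)}
Keep only column(s) aid: {37}
σ[aid <= 26]: keep tuples satisfying aid <= 26 → {21, 26, 8}
Union: {37} with {21, 26, 8} → {21, 26, 37, 8}

{21, 26, 37, 8}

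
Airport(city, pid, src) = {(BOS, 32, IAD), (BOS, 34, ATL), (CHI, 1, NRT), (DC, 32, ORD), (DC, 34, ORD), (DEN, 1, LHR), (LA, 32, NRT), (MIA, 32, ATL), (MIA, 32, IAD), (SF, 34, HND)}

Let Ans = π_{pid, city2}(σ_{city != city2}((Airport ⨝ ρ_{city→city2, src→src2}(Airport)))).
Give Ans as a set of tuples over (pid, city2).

{(1, CHI), (1, DEN), (32, BOS), (32, DC), (32, LA), (32, MIA), (34, BOS), (34, DC), (34, SF)}

ρ[city→city2, src→src2]: schema becomes (city2, pid, src2); tuples unchanged.
Joining Airport and ρ_{city→city2, src→src2}(Airport) on pid yields {(BOS, 32, IAD, BOS, IAD), (BOS, 32, IAD, DC, ORD), (BOS, 32, IAD, LA, NRT), (BOS, 32, IAD, MIA, ATL), (BOS, 32, IAD, MIA, IAD), (BOS, 34, ATL, BOS, ATL), (BOS, 34, ATL, DC, ORD), (BOS, 34, ATL, SF, HND), (CHI, 1, NRT, CHI, NRT), (CHI, 1, NRT, DEN, LHR), (DC, 32, ORD, BOS, IAD), (DC, 32, ORD, DC, ORD), (DC, 32, ORD, LA, NRT), (DC, 32, ORD, MIA, ATL), (DC, 32, ORD, MIA, IAD), (DC, 34, ORD, BOS, ATL), (DC, 34, ORD, DC, ORD), (DC, 34, ORD, SF, HND), (DEN, 1, LHR, CHI, NRT), (DEN, 1, LHR, DEN, LHR), (LA, 32, NRT, BOS, IAD), (LA, 32, NRT, DC, ORD), (LA, 32, NRT, LA, NRT), (LA, 32, NRT, MIA, ATL), (LA, 32, NRT, MIA, IAD), (MIA, 32, ATL, BOS, IAD), (MIA, 32, ATL, DC, ORD), (MIA, 32, ATL, LA, NRT), (MIA, 32, ATL, MIA, ATL), (MIA, 32, ATL, MIA, IAD), (MIA, 32, IAD, BOS, IAD), (MIA, 32, IAD, DC, ORD), (MIA, 32, IAD, LA, NRT), (MIA, 32, IAD, MIA, ATL), (MIA, 32, IAD, MIA, IAD), (SF, 34, HND, BOS, ATL), (SF, 34, HND, DC, ORD), (SF, 34, HND, SF, HND)}.
Filtering on city != city2 leaves {(BOS, 32, IAD, DC, ORD), (BOS, 32, IAD, LA, NRT), (BOS, 32, IAD, MIA, ATL), (BOS, 32, IAD, MIA, IAD), (BOS, 34, ATL, DC, ORD), (BOS, 34, ATL, SF, HND), (CHI, 1, NRT, DEN, LHR), (DC, 32, ORD, BOS, IAD), (DC, 32, ORD, LA, NRT), (DC, 32, ORD, MIA, ATL), (DC, 32, ORD, MIA, IAD), (DC, 34, ORD, BOS, ATL), (DC, 34, ORD, SF, HND), (DEN, 1, LHR, CHI, NRT), (LA, 32, NRT, BOS, IAD), (LA, 32, NRT, DC, ORD), (LA, 32, NRT, MIA, ATL), (LA, 32, NRT, MIA, IAD), (MIA, 32, ATL, BOS, IAD), (MIA, 32, ATL, DC, ORD), (MIA, 32, ATL, LA, NRT), (MIA, 32, IAD, BOS, IAD), (MIA, 32, IAD, DC, ORD), (MIA, 32, IAD, LA, NRT), (SF, 34, HND, BOS, ATL), (SF, 34, HND, DC, ORD)}.
π[pid, city2]: project onto (pid, city2) (17 duplicate(s) eliminated) → {(1, CHI), (1, DEN), (32, BOS), (32, DC), (32, LA), (32, MIA), (34, BOS), (34, DC), (34, SF)}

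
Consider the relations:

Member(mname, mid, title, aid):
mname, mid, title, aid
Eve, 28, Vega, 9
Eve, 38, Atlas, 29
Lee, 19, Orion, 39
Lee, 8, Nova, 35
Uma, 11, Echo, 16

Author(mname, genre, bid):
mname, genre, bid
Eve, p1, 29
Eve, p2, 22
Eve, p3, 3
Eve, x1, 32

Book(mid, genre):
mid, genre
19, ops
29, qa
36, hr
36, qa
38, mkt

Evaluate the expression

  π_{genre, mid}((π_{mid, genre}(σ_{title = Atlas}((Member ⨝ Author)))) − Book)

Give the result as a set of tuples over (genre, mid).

{(p1, 38), (p2, 38), (p3, 38), (x1, 38)}

Natural join on mname: {(Eve, 28, Vega, 9, p1, 29), (Eve, 28, Vega, 9, p2, 22), (Eve, 28, Vega, 9, p3, 3), (Eve, 28, Vega, 9, x1, 32), (Eve, 38, Atlas, 29, p1, 29), (Eve, 38, Atlas, 29, p2, 22), (Eve, 38, Atlas, 29, p3, 3), (Eve, 38, Atlas, 29, x1, 32)}
Apply σ_{title = Atlas}; surviving tuples: {(Eve, 38, Atlas, 29, p1, 29), (Eve, 38, Atlas, 29, p2, 22), (Eve, 38, Atlas, 29, p3, 3), (Eve, 38, Atlas, 29, x1, 32)}
π[mid, genre]: project onto (mid, genre) → {(38, p1), (38, p2), (38, p3), (38, x1)}
Difference: {(38, p1), (38, p2), (38, p3), (38, x1)} with {(19, ops), (29, qa), (36, hr), (36, qa), (38, mkt)} → {(38, p1), (38, p2), (38, p3), (38, x1)}
π[genre, mid]: project onto (genre, mid) → {(p1, 38), (p2, 38), (p3, 38), (x1, 38)}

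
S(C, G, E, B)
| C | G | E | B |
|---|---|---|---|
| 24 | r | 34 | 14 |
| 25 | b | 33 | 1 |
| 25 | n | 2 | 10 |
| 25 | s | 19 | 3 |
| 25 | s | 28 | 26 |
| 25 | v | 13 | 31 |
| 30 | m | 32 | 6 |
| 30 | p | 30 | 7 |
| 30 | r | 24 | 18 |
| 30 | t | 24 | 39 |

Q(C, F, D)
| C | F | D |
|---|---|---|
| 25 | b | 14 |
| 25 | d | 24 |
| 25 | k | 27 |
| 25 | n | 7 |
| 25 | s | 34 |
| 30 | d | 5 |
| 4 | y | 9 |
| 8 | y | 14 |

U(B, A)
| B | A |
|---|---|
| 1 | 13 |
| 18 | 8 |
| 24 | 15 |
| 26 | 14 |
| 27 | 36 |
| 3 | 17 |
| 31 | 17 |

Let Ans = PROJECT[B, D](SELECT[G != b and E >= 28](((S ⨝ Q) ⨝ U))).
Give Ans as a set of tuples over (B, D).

{(26, 14), (26, 24), (26, 27), (26, 34), (26, 7)}

S ⋈ Q (natural join on C): {(25, b, 33, 1, b, 14), (25, b, 33, 1, d, 24), (25, b, 33, 1, k, 27), (25, b, 33, 1, n, 7), (25, b, 33, 1, s, 34), (25, n, 2, 10, b, 14), (25, n, 2, 10, d, 24), (25, n, 2, 10, k, 27), (25, n, 2, 10, n, 7), (25, n, 2, 10, s, 34), (25, s, 19, 3, b, 14), (25, s, 19, 3, d, 24), (25, s, 19, 3, k, 27), (25, s, 19, 3, n, 7), (25, s, 19, 3, s, 34), (25, s, 28, 26, b, 14), (25, s, 28, 26, d, 24), (25, s, 28, 26, k, 27), (25, s, 28, 26, n, 7), (25, s, 28, 26, s, 34), (25, v, 13, 31, b, 14), (25, v, 13, 31, d, 24), (25, v, 13, 31, k, 27), (25, v, 13, 31, n, 7), (25, v, 13, 31, s, 34), (30, m, 32, 6, d, 5), (30, p, 30, 7, d, 5), (30, r, 24, 18, d, 5), (30, t, 24, 39, d, 5)}
(S ⨝ Q) ⋈ U (natural join on B): {(25, b, 33, 1, b, 14, 13), (25, b, 33, 1, d, 24, 13), (25, b, 33, 1, k, 27, 13), (25, b, 33, 1, n, 7, 13), (25, b, 33, 1, s, 34, 13), (25, s, 19, 3, b, 14, 17), (25, s, 19, 3, d, 24, 17), (25, s, 19, 3, k, 27, 17), (25, s, 19, 3, n, 7, 17), (25, s, 19, 3, s, 34, 17), (25, s, 28, 26, b, 14, 14), (25, s, 28, 26, d, 24, 14), (25, s, 28, 26, k, 27, 14), (25, s, 28, 26, n, 7, 14), (25, s, 28, 26, s, 34, 14), (25, v, 13, 31, b, 14, 17), (25, v, 13, 31, d, 24, 17), (25, v, 13, 31, k, 27, 17), (25, v, 13, 31, n, 7, 17), (25, v, 13, 31, s, 34, 17), (30, r, 24, 18, d, 5, 8)}
σ[G != b and E >= 28]: keep tuples satisfying G != b and E >= 28 → {(25, s, 28, 26, b, 14, 14), (25, s, 28, 26, d, 24, 14), (25, s, 28, 26, k, 27, 14), (25, s, 28, 26, n, 7, 14), (25, s, 28, 26, s, 34, 14)}
π[B, D]: project onto (B, D) → {(26, 14), (26, 24), (26, 27), (26, 34), (26, 7)}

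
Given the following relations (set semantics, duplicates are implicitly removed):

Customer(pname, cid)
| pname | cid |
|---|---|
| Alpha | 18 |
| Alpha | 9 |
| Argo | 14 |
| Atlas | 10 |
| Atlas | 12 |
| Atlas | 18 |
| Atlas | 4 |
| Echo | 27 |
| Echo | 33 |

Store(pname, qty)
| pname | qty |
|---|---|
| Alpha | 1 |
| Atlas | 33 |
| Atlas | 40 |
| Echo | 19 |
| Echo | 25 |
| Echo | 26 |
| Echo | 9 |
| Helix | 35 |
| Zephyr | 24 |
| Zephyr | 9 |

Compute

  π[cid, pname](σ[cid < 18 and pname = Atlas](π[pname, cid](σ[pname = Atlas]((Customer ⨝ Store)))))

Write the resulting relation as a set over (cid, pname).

{(10, Atlas), (12, Atlas), (4, Atlas)}

Natural join on pname: {(Alpha, 18, 1), (Alpha, 9, 1), (Atlas, 10, 33), (Atlas, 10, 40), (Atlas, 12, 33), (Atlas, 12, 40), (Atlas, 18, 33), (Atlas, 18, 40), (Atlas, 4, 33), (Atlas, 4, 40), (Echo, 27, 19), (Echo, 27, 25), (Echo, 27, 26), (Echo, 27, 9), (Echo, 33, 19), (Echo, 33, 25), (Echo, 33, 26), (Echo, 33, 9)}
Selection pname = Atlas: {(Atlas, 10, 33), (Atlas, 10, 40), (Atlas, 12, 33), (Atlas, 12, 40), (Atlas, 18, 33), (Atlas, 18, 40), (Atlas, 4, 33), (Atlas, 4, 40)}
π_{pname, cid} gives {(Atlas, 10), (Atlas, 12), (Atlas, 18), (Atlas, 4)} (4 duplicate(s) eliminated).
Selection cid < 18 and pname = Atlas: {(Atlas, 10), (Atlas, 12), (Atlas, 4)}
π_{cid, pname} gives {(10, Atlas), (12, Atlas), (4, Atlas)}.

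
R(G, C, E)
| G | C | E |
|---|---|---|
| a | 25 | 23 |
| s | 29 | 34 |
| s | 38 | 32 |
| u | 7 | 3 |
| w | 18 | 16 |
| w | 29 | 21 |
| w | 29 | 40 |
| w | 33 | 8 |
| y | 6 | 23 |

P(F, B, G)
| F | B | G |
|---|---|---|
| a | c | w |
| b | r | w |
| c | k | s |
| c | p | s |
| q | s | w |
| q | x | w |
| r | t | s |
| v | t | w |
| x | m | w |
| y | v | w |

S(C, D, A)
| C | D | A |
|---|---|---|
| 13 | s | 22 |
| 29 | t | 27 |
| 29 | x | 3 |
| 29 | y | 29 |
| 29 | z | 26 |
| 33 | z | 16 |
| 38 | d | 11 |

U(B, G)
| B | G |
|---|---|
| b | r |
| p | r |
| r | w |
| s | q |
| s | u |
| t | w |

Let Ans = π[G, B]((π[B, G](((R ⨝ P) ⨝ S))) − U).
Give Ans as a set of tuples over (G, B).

{(s, k), (s, p), (s, t), (w, c), (w, m), (w, s), (w, v), (w, x)}

R ⋈ P (natural join on G): {(s, 29, 34, c, k), (s, 29, 34, c, p), (s, 29, 34, r, t), (s, 38, 32, c, k), (s, 38, 32, c, p), (s, 38, 32, r, t), (w, 18, 16, a, c), (w, 18, 16, b, r), (w, 18, 16, q, s), (w, 18, 16, q, x), (w, 18, 16, v, t), (w, 18, 16, x, m), (w, 18, 16, y, v), (w, 29, 21, a, c), (w, 29, 21, b, r), (w, 29, 21, q, s), (w, 29, 21, q, x), (w, 29, 21, v, t), (w, 29, 21, x, m), (w, 29, 21, y, v), (w, 29, 40, a, c), (w, 29, 40, b, r), (w, 29, 40, q, s), (w, 29, 40, q, x), (w, 29, 40, v, t), (w, 29, 40, x, m), (w, 29, 40, y, v), (w, 33, 8, a, c), (w, 33, 8, b, r), (w, 33, 8, q, s), (w, 33, 8, q, x), (w, 33, 8, v, t), (w, 33, 8, x, m), (w, 33, 8, y, v)}
(R ⨝ P) ⋈ S (natural join on C): {(s, 29, 34, c, k, t, 27), (s, 29, 34, c, k, x, 3), (s, 29, 34, c, k, y, 29), (s, 29, 34, c, k, z, 26), (s, 29, 34, c, p, t, 27), (s, 29, 34, c, p, x, 3), (s, 29, 34, c, p, y, 29), (s, 29, 34, c, p, z, 26), (s, 29, 34, r, t, t, 27), (s, 29, 34, r, t, x, 3), (s, 29, 34, r, t, y, 29), (s, 29, 34, r, t, z, 26), (s, 38, 32, c, k, d, 11), (s, 38, 32, c, p, d, 11), (s, 38, 32, r, t, d, 11), (w, 29, 21, a, c, t, 27), (w, 29, 21, a, c, x, 3), (w, 29, 21, a, c, y, 29), (w, 29, 21, a, c, z, 26), (w, 29, 21, b, r, t, 27), (w, 29, 21, b, r, x, 3), (w, 29, 21, b, r, y, 29), (w, 29, 21, b, r, z, 26), (w, 29, 21, q, s, t, 27), (w, 29, 21, q, s, x, 3), (w, 29, 21, q, s, y, 29), (w, 29, 21, q, s, z, 26), (w, 29, 21, q, x, t, 27), (w, 29, 21, q, x, x, 3), (w, 29, 21, q, x, y, 29), (w, 29, 21, q, x, z, 26), (w, 29, 21, v, t, t, 27), (w, 29, 21, v, t, x, 3), (w, 29, 21, v, t, y, 29), (w, 29, 21, v, t, z, 26), (w, 29, 21, x, m, t, 27), (w, 29, 21, x, m, x, 3), (w, 29, 21, x, m, y, 29), (w, 29, 21, x, m, z, 26), (w, 29, 21, y, v, t, 27), (w, 29, 21, y, v, x, 3), (w, 29, 21, y, v, y, 29), (w, 29, 21, y, v, z, 26), (w, 29, 40, a, c, t, 27), (w, 29, 40, a, c, x, 3), (w, 29, 40, a, c, y, 29), (w, 29, 40, a, c, z, 26), (w, 29, 40, b, r, t, 27), (w, 29, 40, b, r, x, 3), (w, 29, 40, b, r, y, 29), (w, 29, 40, b, r, z, 26), (w, 29, 40, q, s, t, 27), (w, 29, 40, q, s, x, 3), (w, 29, 40, q, s, y, 29), (w, 29, 40, q, s, z, 26), (w, 29, 40, q, x, t, 27), (w, 29, 40, q, x, x, 3), (w, 29, 40, q, x, y, 29), (w, 29, 40, q, x, z, 26), (w, 29, 40, v, t, t, 27), (w, 29, 40, v, t, x, 3), (w, 29, 40, v, t, y, 29), (w, 29, 40, v, t, z, 26), (w, 29, 40, x, m, t, 27), (w, 29, 40, x, m, x, 3), (w, 29, 40, x, m, y, 29), (w, 29, 40, x, m, z, 26), (w, 29, 40, y, v, t, 27), (w, 29, 40, y, v, x, 3), (w, 29, 40, y, v, y, 29), (w, 29, 40, y, v, z, 26), (w, 33, 8, a, c, z, 16), (w, 33, 8, b, r, z, 16), (w, 33, 8, q, s, z, 16), (w, 33, 8, q, x, z, 16), (w, 33, 8, v, t, z, 16), (w, 33, 8, x, m, z, 16), (w, 33, 8, y, v, z, 16)}
π[B, G]: project onto (B, G) (68 duplicate(s) eliminated) → {(c, w), (k, s), (m, w), (p, s), (r, w), (s, w), (t, s), (t, w), (v, w), (x, w)}
Difference: {(c, w), (k, s), (m, w), (p, s), (r, w), (s, w), (t, s), (t, w), (v, w), (x, w)} with {(b, r), (p, r), (r, w), (s, q), (s, u), (t, w)} → {(c, w), (k, s), (m, w), (p, s), (s, w), (t, s), (v, w), (x, w)}
π[G, B]: project onto (G, B) → {(s, k), (s, p), (s, t), (w, c), (w, m), (w, s), (w, v), (w, x)}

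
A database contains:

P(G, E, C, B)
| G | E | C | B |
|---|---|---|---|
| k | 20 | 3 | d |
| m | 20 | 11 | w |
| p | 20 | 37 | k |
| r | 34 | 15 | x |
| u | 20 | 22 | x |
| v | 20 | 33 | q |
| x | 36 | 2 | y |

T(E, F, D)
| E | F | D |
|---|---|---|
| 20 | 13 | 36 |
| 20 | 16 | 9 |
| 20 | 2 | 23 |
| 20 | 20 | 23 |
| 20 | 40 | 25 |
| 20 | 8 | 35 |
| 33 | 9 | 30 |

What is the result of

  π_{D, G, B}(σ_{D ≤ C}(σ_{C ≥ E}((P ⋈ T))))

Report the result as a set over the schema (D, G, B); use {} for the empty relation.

{(23, p, k), (23, v, q), (25, p, k), (25, v, q), (35, p, k), (36, p, k), (9, p, k), (9, u, x), (9, v, q)}

P ⋈ T (natural join on E): {(k, 20, 3, d, 13, 36), (k, 20, 3, d, 16, 9), (k, 20, 3, d, 2, 23), (k, 20, 3, d, 20, 23), (k, 20, 3, d, 40, 25), (k, 20, 3, d, 8, 35), (m, 20, 11, w, 13, 36), (m, 20, 11, w, 16, 9), (m, 20, 11, w, 2, 23), (m, 20, 11, w, 20, 23), (m, 20, 11, w, 40, 25), (m, 20, 11, w, 8, 35), (p, 20, 37, k, 13, 36), (p, 20, 37, k, 16, 9), (p, 20, 37, k, 2, 23), (p, 20, 37, k, 20, 23), (p, 20, 37, k, 40, 25), (p, 20, 37, k, 8, 35), (u, 20, 22, x, 13, 36), (u, 20, 22, x, 16, 9), (u, 20, 22, x, 2, 23), (u, 20, 22, x, 20, 23), (u, 20, 22, x, 40, 25), (u, 20, 22, x, 8, 35), (v, 20, 33, q, 13, 36), (v, 20, 33, q, 16, 9), (v, 20, 33, q, 2, 23), (v, 20, 33, q, 20, 23), (v, 20, 33, q, 40, 25), (v, 20, 33, q, 8, 35)}
Filtering on C ≥ E leaves {(p, 20, 37, k, 13, 36), (p, 20, 37, k, 16, 9), (p, 20, 37, k, 2, 23), (p, 20, 37, k, 20, 23), (p, 20, 37, k, 40, 25), (p, 20, 37, k, 8, 35), (u, 20, 22, x, 13, 36), (u, 20, 22, x, 16, 9), (u, 20, 22, x, 2, 23), (u, 20, 22, x, 20, 23), (u, 20, 22, x, 40, 25), (u, 20, 22, x, 8, 35), (v, 20, 33, q, 13, 36), (v, 20, 33, q, 16, 9), (v, 20, 33, q, 2, 23), (v, 20, 33, q, 20, 23), (v, 20, 33, q, 40, 25), (v, 20, 33, q, 8, 35)}.
Filtering on D ≤ C leaves {(p, 20, 37, k, 13, 36), (p, 20, 37, k, 16, 9), (p, 20, 37, k, 2, 23), (p, 20, 37, k, 20, 23), (p, 20, 37, k, 40, 25), (p, 20, 37, k, 8, 35), (u, 20, 22, x, 16, 9), (v, 20, 33, q, 16, 9), (v, 20, 33, q, 2, 23), (v, 20, 33, q, 20, 23), (v, 20, 33, q, 40, 25)}.
Projecting to D, G, B (2 duplicate(s) eliminated): {(23, p, k), (23, v, q), (25, p, k), (25, v, q), (35, p, k), (36, p, k), (9, p, k), (9, u, x), (9, v, q)}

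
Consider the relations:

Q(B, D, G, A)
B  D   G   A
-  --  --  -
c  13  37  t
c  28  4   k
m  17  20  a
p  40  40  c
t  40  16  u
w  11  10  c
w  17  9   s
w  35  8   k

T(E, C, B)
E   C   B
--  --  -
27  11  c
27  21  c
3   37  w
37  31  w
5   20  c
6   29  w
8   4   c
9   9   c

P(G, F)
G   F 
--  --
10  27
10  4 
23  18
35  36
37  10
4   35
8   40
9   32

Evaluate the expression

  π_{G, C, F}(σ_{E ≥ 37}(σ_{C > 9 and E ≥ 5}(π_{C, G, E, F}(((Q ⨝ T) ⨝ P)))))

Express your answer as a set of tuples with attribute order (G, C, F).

Natural join on B: {(c, 13, 37, t, 27, 11), (c, 13, 37, t, 27, 21), (c, 13, 37, t, 5, 20), (c, 13, 37, t, 8, 4), (c, 13, 37, t, 9, 9), (c, 28, 4, k, 27, 11), (c, 28, 4, k, 27, 21), (c, 28, 4, k, 5, 20), (c, 28, 4, k, 8, 4), (c, 28, 4, k, 9, 9), (w, 11, 10, c, 3, 37), (w, 11, 10, c, 37, 31), (w, 11, 10, c, 6, 29), (w, 17, 9, s, 3, 37), (w, 17, 9, s, 37, 31), (w, 17, 9, s, 6, 29), (w, 35, 8, k, 3, 37), (w, 35, 8, k, 37, 31), (w, 35, 8, k, 6, 29)}
Natural join on G: {(c, 13, 37, t, 27, 11, 10), (c, 13, 37, t, 27, 21, 10), (c, 13, 37, t, 5, 20, 10), (c, 13, 37, t, 8, 4, 10), (c, 13, 37, t, 9, 9, 10), (c, 28, 4, k, 27, 11, 35), (c, 28, 4, k, 27, 21, 35), (c, 28, 4, k, 5, 20, 35), (c, 28, 4, k, 8, 4, 35), (c, 28, 4, k, 9, 9, 35), (w, 11, 10, c, 3, 37, 27), (w, 11, 10, c, 3, 37, 4), (w, 11, 10, c, 37, 31, 27), (w, 11, 10, c, 37, 31, 4), (w, 11, 10, c, 6, 29, 27), (w, 11, 10, c, 6, 29, 4), (w, 17, 9, s, 3, 37, 32), (w, 17, 9, s, 37, 31, 32), (w, 17, 9, s, 6, 29, 32), (w, 35, 8, k, 3, 37, 40), (w, 35, 8, k, 37, 31, 40), (w, 35, 8, k, 6, 29, 40)}
π_{C, G, E, F} gives {(11, 37, 27, 10), (11, 4, 27, 35), (20, 37, 5, 10), (20, 4, 5, 35), (21, 37, 27, 10), (21, 4, 27, 35), (29, 10, 6, 27), (29, 10, 6, 4), (29, 8, 6, 40), (29, 9, 6, 32), (31, 10, 37, 27), (31, 10, 37, 4), (31, 8, 37, 40), (31, 9, 37, 32), (37, 10, 3, 27), (37, 10, 3, 4), (37, 8, 3, 40), (37, 9, 3, 32), (4, 37, 8, 10), (4, 4, 8, 35), (9, 37, 9, 10), (9, 4, 9, 35)}.
Filtering on C > 9 and E ≥ 5 leaves {(11, 37, 27, 10), (11, 4, 27, 35), (20, 37, 5, 10), (20, 4, 5, 35), (21, 37, 27, 10), (21, 4, 27, 35), (29, 10, 6, 27), (29, 10, 6, 4), (29, 8, 6, 40), (29, 9, 6, 32), (31, 10, 37, 27), (31, 10, 37, 4), (31, 8, 37, 40), (31, 9, 37, 32)}.
Filtering on E ≥ 37 leaves {(31, 10, 37, 27), (31, 10, 37, 4), (31, 8, 37, 40), (31, 9, 37, 32)}.
π_{G, C, F} gives {(10, 31, 27), (10, 31, 4), (8, 31, 40), (9, 31, 32)}.

{(10, 31, 27), (10, 31, 4), (8, 31, 40), (9, 31, 32)}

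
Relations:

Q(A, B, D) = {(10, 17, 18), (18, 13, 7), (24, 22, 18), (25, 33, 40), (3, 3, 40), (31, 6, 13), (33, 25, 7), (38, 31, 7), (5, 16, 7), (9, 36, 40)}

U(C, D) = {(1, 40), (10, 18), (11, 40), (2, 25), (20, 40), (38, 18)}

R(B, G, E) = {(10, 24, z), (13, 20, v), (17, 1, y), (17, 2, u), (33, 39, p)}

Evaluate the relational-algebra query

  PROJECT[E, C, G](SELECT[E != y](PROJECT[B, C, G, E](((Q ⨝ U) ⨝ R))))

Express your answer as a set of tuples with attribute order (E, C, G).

{(p, 1, 39), (p, 11, 39), (p, 20, 39), (u, 10, 2), (u, 38, 2)}

Natural join on D: {(10, 17, 18, 10), (10, 17, 18, 38), (24, 22, 18, 10), (24, 22, 18, 38), (25, 33, 40, 1), (25, 33, 40, 11), (25, 33, 40, 20), (3, 3, 40, 1), (3, 3, 40, 11), (3, 3, 40, 20), (9, 36, 40, 1), (9, 36, 40, 11), (9, 36, 40, 20)}
Natural join on B: {(10, 17, 18, 10, 1, y), (10, 17, 18, 10, 2, u), (10, 17, 18, 38, 1, y), (10, 17, 18, 38, 2, u), (25, 33, 40, 1, 39, p), (25, 33, 40, 11, 39, p), (25, 33, 40, 20, 39, p)}
Keep only column(s) B, C, G, E: {(17, 10, 1, y), (17, 10, 2, u), (17, 38, 1, y), (17, 38, 2, u), (33, 1, 39, p), (33, 11, 39, p), (33, 20, 39, p)}
σ[E != y]: keep tuples satisfying E != y → {(17, 10, 2, u), (17, 38, 2, u), (33, 1, 39, p), (33, 11, 39, p), (33, 20, 39, p)}
Keep only column(s) E, C, G: {(p, 1, 39), (p, 11, 39), (p, 20, 39), (u, 10, 2), (u, 38, 2)}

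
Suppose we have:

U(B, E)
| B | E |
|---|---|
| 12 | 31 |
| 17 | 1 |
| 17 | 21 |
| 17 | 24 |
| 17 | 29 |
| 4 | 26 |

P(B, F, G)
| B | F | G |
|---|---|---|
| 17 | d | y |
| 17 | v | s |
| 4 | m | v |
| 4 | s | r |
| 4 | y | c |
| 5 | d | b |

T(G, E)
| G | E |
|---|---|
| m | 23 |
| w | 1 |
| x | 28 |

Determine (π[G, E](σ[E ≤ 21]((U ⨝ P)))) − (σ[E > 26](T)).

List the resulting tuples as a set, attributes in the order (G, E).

U ⋈ P (natural join on B): {(17, 1, d, y), (17, 1, v, s), (17, 21, d, y), (17, 21, v, s), (17, 24, d, y), (17, 24, v, s), (17, 29, d, y), (17, 29, v, s), (4, 26, m, v), (4, 26, s, r), (4, 26, y, c)}
Filtering on E ≤ 21 leaves {(17, 1, d, y), (17, 1, v, s), (17, 21, d, y), (17, 21, v, s)}.
Keep only column(s) G, E: {(s, 1), (s, 21), (y, 1), (y, 21)}
Filtering on E > 26 leaves {(x, 28)}.
Taking the difference: {(s, 1), (s, 21), (y, 1), (y, 21)}

{(s, 1), (s, 21), (y, 1), (y, 21)}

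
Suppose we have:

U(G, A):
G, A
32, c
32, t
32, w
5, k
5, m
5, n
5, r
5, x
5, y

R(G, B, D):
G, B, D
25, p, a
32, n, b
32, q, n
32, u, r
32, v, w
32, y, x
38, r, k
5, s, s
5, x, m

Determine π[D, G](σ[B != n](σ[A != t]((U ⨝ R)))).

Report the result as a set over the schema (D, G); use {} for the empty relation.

U ⋈ R (natural join on G): {(32, c, n, b), (32, c, q, n), (32, c, u, r), (32, c, v, w), (32, c, y, x), (32, t, n, b), (32, t, q, n), (32, t, u, r), (32, t, v, w), (32, t, y, x), (32, w, n, b), (32, w, q, n), (32, w, u, r), (32, w, v, w), (32, w, y, x), (5, k, s, s), (5, k, x, m), (5, m, s, s), (5, m, x, m), (5, n, s, s), (5, n, x, m), (5, r, s, s), (5, r, x, m), (5, x, s, s), (5, x, x, m), (5, y, s, s), (5, y, x, m)}
Filtering on A != t leaves {(32, c, n, b), (32, c, q, n), (32, c, u, r), (32, c, v, w), (32, c, y, x), (32, w, n, b), (32, w, q, n), (32, w, u, r), (32, w, v, w), (32, w, y, x), (5, k, s, s), (5, k, x, m), (5, m, s, s), (5, m, x, m), (5, n, s, s), (5, n, x, m), (5, r, s, s), (5, r, x, m), (5, x, s, s), (5, x, x, m), (5, y, s, s), (5, y, x, m)}.
Filtering on B != n leaves {(32, c, q, n), (32, c, u, r), (32, c, v, w), (32, c, y, x), (32, w, q, n), (32, w, u, r), (32, w, v, w), (32, w, y, x), (5, k, s, s), (5, k, x, m), (5, m, s, s), (5, m, x, m), (5, n, s, s), (5, n, x, m), (5, r, s, s), (5, r, x, m), (5, x, s, s), (5, x, x, m), (5, y, s, s), (5, y, x, m)}.
π_{D, G} gives {(m, 5), (n, 32), (r, 32), (s, 5), (w, 32), (x, 32)} (14 duplicate(s) eliminated).

{(m, 5), (n, 32), (r, 32), (s, 5), (w, 32), (x, 32)}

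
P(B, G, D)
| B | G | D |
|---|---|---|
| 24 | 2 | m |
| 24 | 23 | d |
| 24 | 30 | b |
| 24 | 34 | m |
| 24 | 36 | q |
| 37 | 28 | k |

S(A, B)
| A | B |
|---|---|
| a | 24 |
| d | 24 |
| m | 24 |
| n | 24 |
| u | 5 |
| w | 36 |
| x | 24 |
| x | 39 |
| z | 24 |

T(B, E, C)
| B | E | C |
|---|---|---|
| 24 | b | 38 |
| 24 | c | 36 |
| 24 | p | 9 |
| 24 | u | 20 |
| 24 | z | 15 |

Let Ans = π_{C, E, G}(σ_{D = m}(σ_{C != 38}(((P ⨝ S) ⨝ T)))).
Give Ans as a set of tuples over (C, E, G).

{(15, z, 2), (15, z, 34), (20, u, 2), (20, u, 34), (36, c, 2), (36, c, 34), (9, p, 2), (9, p, 34)}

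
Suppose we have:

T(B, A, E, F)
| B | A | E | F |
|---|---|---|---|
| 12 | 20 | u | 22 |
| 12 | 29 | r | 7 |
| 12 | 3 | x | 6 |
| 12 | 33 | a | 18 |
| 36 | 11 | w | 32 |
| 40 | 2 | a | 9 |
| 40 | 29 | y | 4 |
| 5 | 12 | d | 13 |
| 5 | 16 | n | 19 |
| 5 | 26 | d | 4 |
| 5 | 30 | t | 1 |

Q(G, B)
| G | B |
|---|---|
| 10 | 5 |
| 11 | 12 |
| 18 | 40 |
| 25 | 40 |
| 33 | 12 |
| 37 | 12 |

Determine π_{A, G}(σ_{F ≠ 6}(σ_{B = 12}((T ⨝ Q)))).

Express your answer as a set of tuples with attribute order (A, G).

Joining T and Q on B yields {(12, 20, u, 22, 11), (12, 20, u, 22, 33), (12, 20, u, 22, 37), (12, 29, r, 7, 11), (12, 29, r, 7, 33), (12, 29, r, 7, 37), (12, 3, x, 6, 11), (12, 3, x, 6, 33), (12, 3, x, 6, 37), (12, 33, a, 18, 11), (12, 33, a, 18, 33), (12, 33, a, 18, 37), (40, 2, a, 9, 18), (40, 2, a, 9, 25), (40, 29, y, 4, 18), (40, 29, y, 4, 25), (5, 12, d, 13, 10), (5, 16, n, 19, 10), (5, 26, d, 4, 10), (5, 30, t, 1, 10)}.
σ[B = 12]: keep tuples satisfying B = 12 → {(12, 20, u, 22, 11), (12, 20, u, 22, 33), (12, 20, u, 22, 37), (12, 29, r, 7, 11), (12, 29, r, 7, 33), (12, 29, r, 7, 37), (12, 3, x, 6, 11), (12, 3, x, 6, 33), (12, 3, x, 6, 37), (12, 33, a, 18, 11), (12, 33, a, 18, 33), (12, 33, a, 18, 37)}
σ[F ≠ 6]: keep tuples satisfying F ≠ 6 → {(12, 20, u, 22, 11), (12, 20, u, 22, 33), (12, 20, u, 22, 37), (12, 29, r, 7, 11), (12, 29, r, 7, 33), (12, 29, r, 7, 37), (12, 33, a, 18, 11), (12, 33, a, 18, 33), (12, 33, a, 18, 37)}
π_{A, G} gives {(20, 11), (20, 33), (20, 37), (29, 11), (29, 33), (29, 37), (33, 11), (33, 33), (33, 37)}.

{(20, 11), (20, 33), (20, 37), (29, 11), (29, 33), (29, 37), (33, 11), (33, 33), (33, 37)}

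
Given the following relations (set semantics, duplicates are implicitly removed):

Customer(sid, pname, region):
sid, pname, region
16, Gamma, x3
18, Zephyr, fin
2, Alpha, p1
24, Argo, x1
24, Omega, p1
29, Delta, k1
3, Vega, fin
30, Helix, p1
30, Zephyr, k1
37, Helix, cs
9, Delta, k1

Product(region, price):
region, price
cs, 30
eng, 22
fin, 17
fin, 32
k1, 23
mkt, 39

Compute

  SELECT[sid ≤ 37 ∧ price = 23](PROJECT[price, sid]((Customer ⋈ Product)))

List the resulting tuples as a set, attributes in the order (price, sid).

{(23, 29), (23, 30), (23, 9)}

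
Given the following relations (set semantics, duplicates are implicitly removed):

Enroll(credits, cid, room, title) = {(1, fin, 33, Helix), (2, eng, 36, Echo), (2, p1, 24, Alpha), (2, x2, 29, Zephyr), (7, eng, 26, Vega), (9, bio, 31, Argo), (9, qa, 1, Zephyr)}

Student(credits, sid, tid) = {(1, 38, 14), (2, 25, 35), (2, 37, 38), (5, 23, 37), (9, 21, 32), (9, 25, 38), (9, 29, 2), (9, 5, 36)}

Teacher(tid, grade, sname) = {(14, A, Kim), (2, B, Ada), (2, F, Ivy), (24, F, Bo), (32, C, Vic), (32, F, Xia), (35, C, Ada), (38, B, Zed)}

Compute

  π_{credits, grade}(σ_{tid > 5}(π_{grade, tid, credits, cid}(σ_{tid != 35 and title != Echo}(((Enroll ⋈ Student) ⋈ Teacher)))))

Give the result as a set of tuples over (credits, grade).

Joining Enroll and Student on credits yields {(1, fin, 33, Helix, 38, 14), (2, eng, 36, Echo, 25, 35), (2, eng, 36, Echo, 37, 38), (2, p1, 24, Alpha, 25, 35), (2, p1, 24, Alpha, 37, 38), (2, x2, 29, Zephyr, 25, 35), (2, x2, 29, Zephyr, 37, 38), (9, bio, 31, Argo, 21, 32), (9, bio, 31, Argo, 25, 38), (9, bio, 31, Argo, 29, 2), (9, bio, 31, Argo, 5, 36), (9, qa, 1, Zephyr, 21, 32), (9, qa, 1, Zephyr, 25, 38), (9, qa, 1, Zephyr, 29, 2), (9, qa, 1, Zephyr, 5, 36)}.
Joining (Enroll ⋈ Student) and Teacher on tid yields {(1, fin, 33, Helix, 38, 14, A, Kim), (2, eng, 36, Echo, 25, 35, C, Ada), (2, eng, 36, Echo, 37, 38, B, Zed), (2, p1, 24, Alpha, 25, 35, C, Ada), (2, p1, 24, Alpha, 37, 38, B, Zed), (2, x2, 29, Zephyr, 25, 35, C, Ada), (2, x2, 29, Zephyr, 37, 38, B, Zed), (9, bio, 31, Argo, 21, 32, C, Vic), (9, bio, 31, Argo, 21, 32, F, Xia), (9, bio, 31, Argo, 25, 38, B, Zed), (9, bio, 31, Argo, 29, 2, B, Ada), (9, bio, 31, Argo, 29, 2, F, Ivy), (9, qa, 1, Zephyr, 21, 32, C, Vic), (9, qa, 1, Zephyr, 21, 32, F, Xia), (9, qa, 1, Zephyr, 25, 38, B, Zed), (9, qa, 1, Zephyr, 29, 2, B, Ada), (9, qa, 1, Zephyr, 29, 2, F, Ivy)}.
σ[tid != 35 and title != Echo]: keep tuples satisfying tid != 35 and title != Echo → {(1, fin, 33, Helix, 38, 14, A, Kim), (2, p1, 24, Alpha, 37, 38, B, Zed), (2, x2, 29, Zephyr, 37, 38, B, Zed), (9, bio, 31, Argo, 21, 32, C, Vic), (9, bio, 31, Argo, 21, 32, F, Xia), (9, bio, 31, Argo, 25, 38, B, Zed), (9, bio, 31, Argo, 29, 2, B, Ada), (9, bio, 31, Argo, 29, 2, F, Ivy), (9, qa, 1, Zephyr, 21, 32, C, Vic), (9, qa, 1, Zephyr, 21, 32, F, Xia), (9, qa, 1, Zephyr, 25, 38, B, Zed), (9, qa, 1, Zephyr, 29, 2, B, Ada), (9, qa, 1, Zephyr, 29, 2, F, Ivy)}
Projecting to grade, tid, credits, cid: {(A, 14, 1, fin), (B, 2, 9, bio), (B, 2, 9, qa), (B, 38, 2, p1), (B, 38, 2, x2), (B, 38, 9, bio), (B, 38, 9, qa), (C, 32, 9, bio), (C, 32, 9, qa), (F, 2, 9, bio), (F, 2, 9, qa), (F, 32, 9, bio), (F, 32, 9, qa)}
σ[tid > 5]: keep tuples satisfying tid > 5 → {(A, 14, 1, fin), (B, 38, 2, p1), (B, 38, 2, x2), (B, 38, 9, bio), (B, 38, 9, qa), (C, 32, 9, bio), (C, 32, 9, qa), (F, 32, 9, bio), (F, 32, 9, qa)}
Projecting to credits, grade (4 duplicate(s) eliminated): {(1, A), (2, B), (9, B), (9, C), (9, F)}

{(1, A), (2, B), (9, B), (9, C), (9, F)}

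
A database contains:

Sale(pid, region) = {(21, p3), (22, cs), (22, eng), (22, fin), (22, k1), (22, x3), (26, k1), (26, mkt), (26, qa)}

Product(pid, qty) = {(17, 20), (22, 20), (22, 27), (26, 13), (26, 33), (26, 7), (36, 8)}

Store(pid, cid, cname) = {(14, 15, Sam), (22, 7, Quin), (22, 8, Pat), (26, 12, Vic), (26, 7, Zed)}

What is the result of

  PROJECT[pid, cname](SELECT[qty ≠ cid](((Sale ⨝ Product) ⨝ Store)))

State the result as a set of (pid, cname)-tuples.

{(22, Pat), (22, Quin), (26, Vic), (26, Zed)}

Sale ⋈ Product (natural join on pid): {(22, cs, 20), (22, cs, 27), (22, eng, 20), (22, eng, 27), (22, fin, 20), (22, fin, 27), (22, k1, 20), (22, k1, 27), (22, x3, 20), (22, x3, 27), (26, k1, 13), (26, k1, 33), (26, k1, 7), (26, mkt, 13), (26, mkt, 33), (26, mkt, 7), (26, qa, 13), (26, qa, 33), (26, qa, 7)}
(Sale ⨝ Product) ⋈ Store (natural join on pid): {(22, cs, 20, 7, Quin), (22, cs, 20, 8, Pat), (22, cs, 27, 7, Quin), (22, cs, 27, 8, Pat), (22, eng, 20, 7, Quin), (22, eng, 20, 8, Pat), (22, eng, 27, 7, Quin), (22, eng, 27, 8, Pat), (22, fin, 20, 7, Quin), (22, fin, 20, 8, Pat), (22, fin, 27, 7, Quin), (22, fin, 27, 8, Pat), (22, k1, 20, 7, Quin), (22, k1, 20, 8, Pat), (22, k1, 27, 7, Quin), (22, k1, 27, 8, Pat), (22, x3, 20, 7, Quin), (22, x3, 20, 8, Pat), (22, x3, 27, 7, Quin), (22, x3, 27, 8, Pat), (26, k1, 13, 12, Vic), (26, k1, 13, 7, Zed), (26, k1, 33, 12, Vic), (26, k1, 33, 7, Zed), (26, k1, 7, 12, Vic), (26, k1, 7, 7, Zed), (26, mkt, 13, 12, Vic), (26, mkt, 13, 7, Zed), (26, mkt, 33, 12, Vic), (26, mkt, 33, 7, Zed), (26, mkt, 7, 12, Vic), (26, mkt, 7, 7, Zed), (26, qa, 13, 12, Vic), (26, qa, 13, 7, Zed), (26, qa, 33, 12, Vic), (26, qa, 33, 7, Zed), (26, qa, 7, 12, Vic), (26, qa, 7, 7, Zed)}
Filtering on qty ≠ cid leaves {(22, cs, 20, 7, Quin), (22, cs, 20, 8, Pat), (22, cs, 27, 7, Quin), (22, cs, 27, 8, Pat), (22, eng, 20, 7, Quin), (22, eng, 20, 8, Pat), (22, eng, 27, 7, Quin), (22, eng, 27, 8, Pat), (22, fin, 20, 7, Quin), (22, fin, 20, 8, Pat), (22, fin, 27, 7, Quin), (22, fin, 27, 8, Pat), (22, k1, 20, 7, Quin), (22, k1, 20, 8, Pat), (22, k1, 27, 7, Quin), (22, k1, 27, 8, Pat), (22, x3, 20, 7, Quin), (22, x3, 20, 8, Pat), (22, x3, 27, 7, Quin), (22, x3, 27, 8, Pat), (26, k1, 13, 12, Vic), (26, k1, 13, 7, Zed), (26, k1, 33, 12, Vic), (26, k1, 33, 7, Zed), (26, k1, 7, 12, Vic), (26, mkt, 13, 12, Vic), (26, mkt, 13, 7, Zed), (26, mkt, 33, 12, Vic), (26, mkt, 33, 7, Zed), (26, mkt, 7, 12, Vic), (26, qa, 13, 12, Vic), (26, qa, 13, 7, Zed), (26, qa, 33, 12, Vic), (26, qa, 33, 7, Zed), (26, qa, 7, 12, Vic)}.
Keep only column(s) pid, cname (31 duplicate(s) eliminated): {(22, Pat), (22, Quin), (26, Vic), (26, Zed)}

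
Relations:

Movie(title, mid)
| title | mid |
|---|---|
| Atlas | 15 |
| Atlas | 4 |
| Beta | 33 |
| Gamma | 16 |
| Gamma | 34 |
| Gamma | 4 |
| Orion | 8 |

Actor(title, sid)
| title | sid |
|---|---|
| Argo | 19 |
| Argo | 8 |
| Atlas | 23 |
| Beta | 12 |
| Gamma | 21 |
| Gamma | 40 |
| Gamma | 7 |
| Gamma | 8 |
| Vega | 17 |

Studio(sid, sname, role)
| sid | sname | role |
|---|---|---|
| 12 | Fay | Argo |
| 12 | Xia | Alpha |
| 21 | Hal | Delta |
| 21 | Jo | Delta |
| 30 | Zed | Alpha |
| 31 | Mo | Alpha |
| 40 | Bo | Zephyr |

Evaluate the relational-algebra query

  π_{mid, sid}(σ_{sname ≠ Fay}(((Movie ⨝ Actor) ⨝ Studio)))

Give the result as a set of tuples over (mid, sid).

{(16, 21), (16, 40), (33, 12), (34, 21), (34, 40), (4, 21), (4, 40)}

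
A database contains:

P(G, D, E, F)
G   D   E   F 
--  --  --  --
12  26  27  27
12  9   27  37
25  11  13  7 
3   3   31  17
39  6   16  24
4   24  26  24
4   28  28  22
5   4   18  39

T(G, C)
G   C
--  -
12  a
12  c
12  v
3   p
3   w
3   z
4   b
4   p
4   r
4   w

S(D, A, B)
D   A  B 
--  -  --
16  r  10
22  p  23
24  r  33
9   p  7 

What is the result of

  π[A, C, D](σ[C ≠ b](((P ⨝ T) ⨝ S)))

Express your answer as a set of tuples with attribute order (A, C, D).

{(p, a, 9), (p, c, 9), (p, v, 9), (r, p, 24), (r, r, 24), (r, w, 24)}

Natural join on G: {(12, 26, 27, 27, a), (12, 26, 27, 27, c), (12, 26, 27, 27, v), (12, 9, 27, 37, a), (12, 9, 27, 37, c), (12, 9, 27, 37, v), (3, 3, 31, 17, p), (3, 3, 31, 17, w), (3, 3, 31, 17, z), (4, 24, 26, 24, b), (4, 24, 26, 24, p), (4, 24, 26, 24, r), (4, 24, 26, 24, w), (4, 28, 28, 22, b), (4, 28, 28, 22, p), (4, 28, 28, 22, r), (4, 28, 28, 22, w)}
Natural join on D: {(12, 9, 27, 37, a, p, 7), (12, 9, 27, 37, c, p, 7), (12, 9, 27, 37, v, p, 7), (4, 24, 26, 24, b, r, 33), (4, 24, 26, 24, p, r, 33), (4, 24, 26, 24, r, r, 33), (4, 24, 26, 24, w, r, 33)}
Apply σ_{C ≠ b}; surviving tuples: {(12, 9, 27, 37, a, p, 7), (12, 9, 27, 37, c, p, 7), (12, 9, 27, 37, v, p, 7), (4, 24, 26, 24, p, r, 33), (4, 24, 26, 24, r, r, 33), (4, 24, 26, 24, w, r, 33)}
Projecting to A, C, D: {(p, a, 9), (p, c, 9), (p, v, 9), (r, p, 24), (r, r, 24), (r, w, 24)}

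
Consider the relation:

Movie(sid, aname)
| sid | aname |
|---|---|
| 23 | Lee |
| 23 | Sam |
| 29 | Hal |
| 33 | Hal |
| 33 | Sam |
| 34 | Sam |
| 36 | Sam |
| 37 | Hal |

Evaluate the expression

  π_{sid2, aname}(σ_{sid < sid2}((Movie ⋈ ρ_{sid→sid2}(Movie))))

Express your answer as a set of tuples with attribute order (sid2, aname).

{(33, Hal), (33, Sam), (34, Sam), (36, Sam), (37, Hal)}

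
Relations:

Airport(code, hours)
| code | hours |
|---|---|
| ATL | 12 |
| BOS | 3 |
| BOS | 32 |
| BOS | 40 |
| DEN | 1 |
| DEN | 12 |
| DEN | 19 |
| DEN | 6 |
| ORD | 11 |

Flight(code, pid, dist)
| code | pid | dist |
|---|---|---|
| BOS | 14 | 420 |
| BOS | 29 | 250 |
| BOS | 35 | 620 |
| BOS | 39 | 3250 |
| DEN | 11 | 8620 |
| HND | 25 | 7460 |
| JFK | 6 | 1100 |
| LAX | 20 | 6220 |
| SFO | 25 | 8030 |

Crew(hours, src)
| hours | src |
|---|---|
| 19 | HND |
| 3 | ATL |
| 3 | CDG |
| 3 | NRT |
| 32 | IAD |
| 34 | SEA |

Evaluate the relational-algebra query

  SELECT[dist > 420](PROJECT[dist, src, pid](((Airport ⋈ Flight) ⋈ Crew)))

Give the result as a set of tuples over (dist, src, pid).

{(3250, ATL, 39), (3250, CDG, 39), (3250, IAD, 39), (3250, NRT, 39), (620, ATL, 35), (620, CDG, 35), (620, IAD, 35), (620, NRT, 35), (8620, HND, 11)}

Natural join on code: {(BOS, 3, 14, 420), (BOS, 3, 29, 250), (BOS, 3, 35, 620), (BOS, 3, 39, 3250), (BOS, 32, 14, 420), (BOS, 32, 29, 250), (BOS, 32, 35, 620), (BOS, 32, 39, 3250), (BOS, 40, 14, 420), (BOS, 40, 29, 250), (BOS, 40, 35, 620), (BOS, 40, 39, 3250), (DEN, 1, 11, 8620), (DEN, 12, 11, 8620), (DEN, 19, 11, 8620), (DEN, 6, 11, 8620)}
Natural join on hours: {(BOS, 3, 14, 420, ATL), (BOS, 3, 14, 420, CDG), (BOS, 3, 14, 420, NRT), (BOS, 3, 29, 250, ATL), (BOS, 3, 29, 250, CDG), (BOS, 3, 29, 250, NRT), (BOS, 3, 35, 620, ATL), (BOS, 3, 35, 620, CDG), (BOS, 3, 35, 620, NRT), (BOS, 3, 39, 3250, ATL), (BOS, 3, 39, 3250, CDG), (BOS, 3, 39, 3250, NRT), (BOS, 32, 14, 420, IAD), (BOS, 32, 29, 250, IAD), (BOS, 32, 35, 620, IAD), (BOS, 32, 39, 3250, IAD), (DEN, 19, 11, 8620, HND)}
Keep only column(s) dist, src, pid: {(250, ATL, 29), (250, CDG, 29), (250, IAD, 29), (250, NRT, 29), (3250, ATL, 39), (3250, CDG, 39), (3250, IAD, 39), (3250, NRT, 39), (420, ATL, 14), (420, CDG, 14), (420, IAD, 14), (420, NRT, 14), (620, ATL, 35), (620, CDG, 35), (620, IAD, 35), (620, NRT, 35), (8620, HND, 11)}
Apply σ_{dist > 420}; surviving tuples: {(3250, ATL, 39), (3250, CDG, 39), (3250, IAD, 39), (3250, NRT, 39), (620, ATL, 35), (620, CDG, 35), (620, IAD, 35), (620, NRT, 35), (8620, HND, 11)}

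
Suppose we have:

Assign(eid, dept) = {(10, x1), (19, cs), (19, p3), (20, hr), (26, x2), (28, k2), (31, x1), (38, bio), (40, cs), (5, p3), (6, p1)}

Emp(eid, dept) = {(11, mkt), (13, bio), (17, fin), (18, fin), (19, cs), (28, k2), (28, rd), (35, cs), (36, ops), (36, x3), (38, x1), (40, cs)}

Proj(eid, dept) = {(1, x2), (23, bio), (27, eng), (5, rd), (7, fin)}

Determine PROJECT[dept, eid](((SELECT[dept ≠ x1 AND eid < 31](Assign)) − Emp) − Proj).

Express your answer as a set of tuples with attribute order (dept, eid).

{(hr, 20), (p1, 6), (p3, 19), (p3, 5), (x2, 26)}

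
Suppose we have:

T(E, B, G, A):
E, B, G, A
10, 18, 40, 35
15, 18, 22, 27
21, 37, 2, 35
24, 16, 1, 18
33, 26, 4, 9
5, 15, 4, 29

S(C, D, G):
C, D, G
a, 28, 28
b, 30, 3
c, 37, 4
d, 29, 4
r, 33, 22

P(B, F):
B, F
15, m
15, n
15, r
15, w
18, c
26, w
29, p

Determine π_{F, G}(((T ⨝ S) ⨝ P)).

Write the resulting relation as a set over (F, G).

{(c, 22), (m, 4), (n, 4), (r, 4), (w, 4)}

T ⋈ S (natural join on G): {(15, 18, 22, 27, r, 33), (33, 26, 4, 9, c, 37), (33, 26, 4, 9, d, 29), (5, 15, 4, 29, c, 37), (5, 15, 4, 29, d, 29)}
(T ⨝ S) ⋈ P (natural join on B): {(15, 18, 22, 27, r, 33, c), (33, 26, 4, 9, c, 37, w), (33, 26, 4, 9, d, 29, w), (5, 15, 4, 29, c, 37, m), (5, 15, 4, 29, c, 37, n), (5, 15, 4, 29, c, 37, r), (5, 15, 4, 29, c, 37, w), (5, 15, 4, 29, d, 29, m), (5, 15, 4, 29, d, 29, n), (5, 15, 4, 29, d, 29, r), (5, 15, 4, 29, d, 29, w)}
Keep only column(s) F, G (6 duplicate(s) eliminated): {(c, 22), (m, 4), (n, 4), (r, 4), (w, 4)}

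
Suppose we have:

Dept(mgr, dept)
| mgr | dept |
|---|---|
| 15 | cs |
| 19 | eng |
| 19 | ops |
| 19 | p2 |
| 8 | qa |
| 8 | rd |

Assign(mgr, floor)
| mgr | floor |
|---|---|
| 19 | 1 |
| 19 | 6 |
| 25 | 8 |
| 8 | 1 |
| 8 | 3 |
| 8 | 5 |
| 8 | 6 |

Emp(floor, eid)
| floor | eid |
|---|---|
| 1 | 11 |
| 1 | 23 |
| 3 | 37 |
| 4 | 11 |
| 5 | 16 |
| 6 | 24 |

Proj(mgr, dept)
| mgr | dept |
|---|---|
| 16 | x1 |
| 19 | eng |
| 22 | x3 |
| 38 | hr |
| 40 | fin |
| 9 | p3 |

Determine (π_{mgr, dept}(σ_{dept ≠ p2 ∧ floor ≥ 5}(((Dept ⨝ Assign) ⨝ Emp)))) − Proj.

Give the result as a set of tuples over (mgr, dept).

{(19, ops), (8, qa), (8, rd)}

Natural join on mgr: {(19, eng, 1), (19, eng, 6), (19, ops, 1), (19, ops, 6), (19, p2, 1), (19, p2, 6), (8, qa, 1), (8, qa, 3), (8, qa, 5), (8, qa, 6), (8, rd, 1), (8, rd, 3), (8, rd, 5), (8, rd, 6)}
Natural join on floor: {(19, eng, 1, 11), (19, eng, 1, 23), (19, eng, 6, 24), (19, ops, 1, 11), (19, ops, 1, 23), (19, ops, 6, 24), (19, p2, 1, 11), (19, p2, 1, 23), (19, p2, 6, 24), (8, qa, 1, 11), (8, qa, 1, 23), (8, qa, 3, 37), (8, qa, 5, 16), (8, qa, 6, 24), (8, rd, 1, 11), (8, rd, 1, 23), (8, rd, 3, 37), (8, rd, 5, 16), (8, rd, 6, 24)}
Selection dept ≠ p2 ∧ floor ≥ 5: {(19, eng, 6, 24), (19, ops, 6, 24), (8, qa, 5, 16), (8, qa, 6, 24), (8, rd, 5, 16), (8, rd, 6, 24)}
Projecting to mgr, dept (2 duplicate(s) eliminated): {(19, eng), (19, ops), (8, qa), (8, rd)}
Set difference of the two operands is {(19, ops), (8, qa), (8, rd)}.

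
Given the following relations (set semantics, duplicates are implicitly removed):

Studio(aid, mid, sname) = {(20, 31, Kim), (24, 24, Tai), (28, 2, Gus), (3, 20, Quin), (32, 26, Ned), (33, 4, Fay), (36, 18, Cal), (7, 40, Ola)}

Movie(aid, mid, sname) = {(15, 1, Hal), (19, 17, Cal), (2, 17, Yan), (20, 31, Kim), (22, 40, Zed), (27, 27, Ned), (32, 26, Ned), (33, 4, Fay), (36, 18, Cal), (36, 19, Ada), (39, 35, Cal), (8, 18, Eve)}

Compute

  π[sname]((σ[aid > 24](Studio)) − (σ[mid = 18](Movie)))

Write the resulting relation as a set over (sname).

{Fay, Gus, Ned}

σ[aid > 24]: keep tuples satisfying aid > 24 → {(28, 2, Gus), (32, 26, Ned), (33, 4, Fay), (36, 18, Cal)}
σ[mid = 18]: keep tuples satisfying mid = 18 → {(36, 18, Cal), (8, 18, Eve)}
Difference: {(28, 2, Gus), (32, 26, Ned), (33, 4, Fay), (36, 18, Cal)} with {(36, 18, Cal), (8, 18, Eve)} → {(28, 2, Gus), (32, 26, Ned), (33, 4, Fay)}
Projecting to sname: {Fay, Gus, Ned}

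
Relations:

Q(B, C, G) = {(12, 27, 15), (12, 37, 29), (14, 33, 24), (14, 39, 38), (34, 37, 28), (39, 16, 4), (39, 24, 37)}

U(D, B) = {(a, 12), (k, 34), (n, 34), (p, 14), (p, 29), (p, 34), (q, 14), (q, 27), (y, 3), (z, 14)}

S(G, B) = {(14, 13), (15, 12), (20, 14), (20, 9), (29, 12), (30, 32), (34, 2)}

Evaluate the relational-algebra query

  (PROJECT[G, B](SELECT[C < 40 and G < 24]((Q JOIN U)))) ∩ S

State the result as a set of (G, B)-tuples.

Joining Q and U on B yields {(12, 27, 15, a), (12, 37, 29, a), (14, 33, 24, p), (14, 33, 24, q), (14, 33, 24, z), (14, 39, 38, p), (14, 39, 38, q), (14, 39, 38, z), (34, 37, 28, k), (34, 37, 28, n), (34, 37, 28, p)}.
Apply σ_{C < 40 and G < 24}; surviving tuples: {(12, 27, 15, a)}
π[G, B]: project onto (G, B) → {(15, 12)}
Taking the intersection: {(15, 12)}

{(15, 12)}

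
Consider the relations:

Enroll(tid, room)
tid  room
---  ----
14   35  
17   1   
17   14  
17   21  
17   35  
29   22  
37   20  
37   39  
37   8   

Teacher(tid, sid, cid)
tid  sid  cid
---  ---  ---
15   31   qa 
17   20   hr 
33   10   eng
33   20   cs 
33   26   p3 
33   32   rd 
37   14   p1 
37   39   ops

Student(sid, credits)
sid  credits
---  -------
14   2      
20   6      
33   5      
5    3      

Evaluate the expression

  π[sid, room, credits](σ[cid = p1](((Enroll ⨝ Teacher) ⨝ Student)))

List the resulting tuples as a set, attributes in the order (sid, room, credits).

{(14, 20, 2), (14, 39, 2), (14, 8, 2)}

Enroll ⋈ Teacher (natural join on tid): {(17, 1, 20, hr), (17, 14, 20, hr), (17, 21, 20, hr), (17, 35, 20, hr), (37, 20, 14, p1), (37, 20, 39, ops), (37, 39, 14, p1), (37, 39, 39, ops), (37, 8, 14, p1), (37, 8, 39, ops)}
(Enroll ⨝ Teacher) ⋈ Student (natural join on sid): {(17, 1, 20, hr, 6), (17, 14, 20, hr, 6), (17, 21, 20, hr, 6), (17, 35, 20, hr, 6), (37, 20, 14, p1, 2), (37, 39, 14, p1, 2), (37, 8, 14, p1, 2)}
Selection cid = p1: {(37, 20, 14, p1, 2), (37, 39, 14, p1, 2), (37, 8, 14, p1, 2)}
π[sid, room, credits]: project onto (sid, room, credits) → {(14, 20, 2), (14, 39, 2), (14, 8, 2)}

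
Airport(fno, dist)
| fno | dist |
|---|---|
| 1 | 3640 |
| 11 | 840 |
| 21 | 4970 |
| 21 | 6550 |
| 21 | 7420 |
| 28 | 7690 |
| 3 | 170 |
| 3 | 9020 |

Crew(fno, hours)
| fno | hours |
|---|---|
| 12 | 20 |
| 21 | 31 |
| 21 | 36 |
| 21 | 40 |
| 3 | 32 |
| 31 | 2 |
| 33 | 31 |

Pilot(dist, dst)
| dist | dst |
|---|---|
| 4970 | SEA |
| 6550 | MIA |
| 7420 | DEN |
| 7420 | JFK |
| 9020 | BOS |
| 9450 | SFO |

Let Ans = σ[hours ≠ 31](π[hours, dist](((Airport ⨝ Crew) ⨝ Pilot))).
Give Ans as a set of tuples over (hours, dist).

{(32, 9020), (36, 4970), (36, 6550), (36, 7420), (40, 4970), (40, 6550), (40, 7420)}

Natural join on fno: {(21, 4970, 31), (21, 4970, 36), (21, 4970, 40), (21, 6550, 31), (21, 6550, 36), (21, 6550, 40), (21, 7420, 31), (21, 7420, 36), (21, 7420, 40), (3, 170, 32), (3, 9020, 32)}
Natural join on dist: {(21, 4970, 31, SEA), (21, 4970, 36, SEA), (21, 4970, 40, SEA), (21, 6550, 31, MIA), (21, 6550, 36, MIA), (21, 6550, 40, MIA), (21, 7420, 31, DEN), (21, 7420, 31, JFK), (21, 7420, 36, DEN), (21, 7420, 36, JFK), (21, 7420, 40, DEN), (21, 7420, 40, JFK), (3, 9020, 32, BOS)}
Projecting to hours, dist (3 duplicate(s) eliminated): {(31, 4970), (31, 6550), (31, 7420), (32, 9020), (36, 4970), (36, 6550), (36, 7420), (40, 4970), (40, 6550), (40, 7420)}
Selection hours ≠ 31: {(32, 9020), (36, 4970), (36, 6550), (36, 7420), (40, 4970), (40, 6550), (40, 7420)}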